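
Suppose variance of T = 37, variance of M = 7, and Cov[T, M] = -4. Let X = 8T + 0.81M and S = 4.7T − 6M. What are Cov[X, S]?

By bilinearity, Cov[X, S] = ac·variance of T + bd·variance of M + (ad+bc)·Cov[T, M], with a=8, b=0.81, c=4.7, d=-6.
ac·variance of T = 8·4.7·37 = 1391.2
bd·variance of M = 0.81·(-6)·7 = -34.02
(ad+bc)·Cov[T, M] = (-44.193)·(-4) = 176.772
Cov[X, S] = 1391.2 + (-34.02) + 176.772 = 1533.952.

Cov[X, S] = 1533.952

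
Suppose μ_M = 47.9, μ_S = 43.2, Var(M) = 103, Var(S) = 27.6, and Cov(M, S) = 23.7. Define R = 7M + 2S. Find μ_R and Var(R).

μ_R = 7·μ_M + 2·μ_S = 7·47.9 + 2·43.2 = 421.7.
Var(R) = a²·Var(M) + b²·Var(S) + 2ab·Cov(M, S) with a = 7, b = 2.
= 7²·103 + 2²·27.6 + 2·7·2·23.7
= 5047 + 110.4 + 663.6 = 5821.

μ_R = 421.7, Var(R) = 5821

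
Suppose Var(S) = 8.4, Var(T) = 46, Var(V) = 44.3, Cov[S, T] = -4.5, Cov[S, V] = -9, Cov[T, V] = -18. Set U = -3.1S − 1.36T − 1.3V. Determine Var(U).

Var(U) = a²·Var(S) + b²·Var(T) + c²·Var(V) + 2ab·Cov[S, T] + 2ac·Cov[S, V] + 2bc·Cov[T, V], with a = -3.1, b = -1.36, c = -1.3.
= 80.724 + 85.0816 + 74.867 + (-37.944) + (-72.54) + (-63.648)
= 66.5406.

Var(U) = 66.5406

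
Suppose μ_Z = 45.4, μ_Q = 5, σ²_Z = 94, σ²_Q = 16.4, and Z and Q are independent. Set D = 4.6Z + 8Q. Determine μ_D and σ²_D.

μ_D = 4.6·μ_Z + 8·μ_Q = 4.6·45.4 + 8·5 = 248.84.
σ²_D = a²·σ²_Z + b²·σ²_Q + 2ab·Cov(Z, Q) with a = 4.6, b = 8.
Independence gives Cov(Z, Q) = 0.
= 4.6²·94 + 8²·16.4 + 2·4.6·8·0
= 1989.04 + 1049.6 + 0 = 3038.64.

μ_D = 248.84, σ²_D = 3038.64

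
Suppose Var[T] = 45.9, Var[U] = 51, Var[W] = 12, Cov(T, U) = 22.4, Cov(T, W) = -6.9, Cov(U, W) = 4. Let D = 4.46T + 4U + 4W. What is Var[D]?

Var[D] = 2602.06444

Var[D] = a²·Var[T] + b²·Var[U] + c²·Var[W] + 2ab·Cov(T, U) + 2ac·Cov(T, W) + 2bc·Cov(U, W), with a = 4.46, b = 4, c = 4.
= 913.02444 + 816 + 192 + 799.232 + (-246.192) + 128
= 2602.06444.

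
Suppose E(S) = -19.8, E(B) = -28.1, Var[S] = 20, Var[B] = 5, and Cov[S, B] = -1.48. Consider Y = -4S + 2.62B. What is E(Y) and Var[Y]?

E(Y) = 5.578, Var[Y] = 385.3428

E(Y) = (-4)·E(S) + 2.62·E(B) = (-4)·(-19.8) + 2.62·(-28.1) = 5.578.
Var[Y] = a²·Var[S] + b²·Var[B] + 2ab·Cov[S, B] with a = -4, b = 2.62.
= (-4)²·20 + 2.62²·5 + 2·(-4)·2.62·(-1.48)
= 320 + 34.322 + 31.0208 = 385.3428.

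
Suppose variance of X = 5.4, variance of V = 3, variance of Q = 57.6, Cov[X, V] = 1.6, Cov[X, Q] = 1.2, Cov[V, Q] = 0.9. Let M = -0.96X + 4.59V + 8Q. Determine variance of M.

variance of M = a²·variance of X + b²·variance of V + c²·variance of Q + 2ab·Cov[X, V] + 2ac·Cov[X, Q] + 2bc·Cov[V, Q], with a = -0.96, b = 4.59, c = 8.
= 4.97664 + 63.2043 + 3686.4 + (-14.10048) + (-18.432) + 66.096
= 3788.14446.

variance of M = 3788.14446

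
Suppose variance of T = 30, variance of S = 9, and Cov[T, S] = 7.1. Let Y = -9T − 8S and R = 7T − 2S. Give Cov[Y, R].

By bilinearity, Cov[Y, R] = ac·variance of T + bd·variance of S + (ad+bc)·Cov[T, S], with a=-9, b=-8, c=7, d=-2.
ac·variance of T = (-9)·7·30 = -1890
bd·variance of S = (-8)·(-2)·9 = 144
(ad+bc)·Cov[T, S] = (-38)·7.1 = -269.8
Cov[Y, R] = -1890 + 144 + (-269.8) = -2015.8.

Cov[Y, R] = -2015.8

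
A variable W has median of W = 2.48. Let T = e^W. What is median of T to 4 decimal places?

e^W is monotone on this domain, so median of T = exp(2.48) ≈ 11.9413.

median of T = 11.9413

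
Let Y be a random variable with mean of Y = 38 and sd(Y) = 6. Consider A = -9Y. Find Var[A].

A = -9Y is linear with a = -9, b = 0.
Var[Y] = 6² = 36.
Var[A] = a²·Var[Y] = (-9)²·36 = 2916.

Var[A] = 2916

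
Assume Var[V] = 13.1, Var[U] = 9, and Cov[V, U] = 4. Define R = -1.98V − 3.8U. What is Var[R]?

Var[R] = a²·Var[V] + b²·Var[U] + 2ab·Cov[V, U] with a = -1.98, b = -3.8.
= (-1.98)²·13.1 + (-3.8)²·9 + 2·(-1.98)·(-3.8)·4
= 51.35724 + 129.96 + 60.192 = 241.50924.

Var[R] = 241.50924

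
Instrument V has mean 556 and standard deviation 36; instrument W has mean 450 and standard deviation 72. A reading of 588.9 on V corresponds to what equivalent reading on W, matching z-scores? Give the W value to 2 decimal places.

W = 515.80

z = (588.9 − 556)/36 ≈ 0.9139.
W = 450 + z·72 = 450 + (588.9 − 556)·72/36 = 515.80.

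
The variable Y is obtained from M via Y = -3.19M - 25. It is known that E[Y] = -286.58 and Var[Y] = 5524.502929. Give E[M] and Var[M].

E[M] = 82, Var[M] = 542.89

From Y = -3.19M - 25: E[Y] = a·E[M] + b, so E[M] = (E[Y] − b)/a = (-286.58 − (-25))/(-3.19) = 82.
Var[Y] = a²·Var[M], so Var[M] = 5524.502929/(-3.19)² = 542.89.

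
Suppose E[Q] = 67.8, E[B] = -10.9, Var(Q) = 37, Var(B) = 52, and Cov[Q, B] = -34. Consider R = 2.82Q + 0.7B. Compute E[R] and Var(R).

E[R] = 2.82·E[Q] + 0.7·E[B] = 2.82·67.8 + 0.7·(-10.9) = 183.566.
Var(R) = a²·Var(Q) + b²·Var(B) + 2ab·Cov[Q, B] with a = 2.82, b = 0.7.
= 2.82²·37 + 0.7²·52 + 2·2.82·0.7·(-34)
= 294.2388 + 25.48 + (-134.232) = 185.4868.

E[R] = 183.566, Var(R) = 185.4868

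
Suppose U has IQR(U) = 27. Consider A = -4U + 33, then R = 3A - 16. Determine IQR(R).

IQR(R) = 324

IQR(A) = |-4|·27 = 108.
IQR(R) = |3|·108 = 324.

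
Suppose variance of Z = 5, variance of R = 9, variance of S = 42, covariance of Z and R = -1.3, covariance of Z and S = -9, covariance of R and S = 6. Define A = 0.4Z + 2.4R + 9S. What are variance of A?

variance of A = a²·variance of Z + b²·variance of R + c²·variance of S + 2ab·covariance of Z and R + 2ac·covariance of Z and S + 2bc·covariance of R and S, with a = 0.4, b = 2.4, c = 9.
= 0.8 + 51.84 + 3402 + (-2.496) + (-64.8) + 259.2
= 3646.544.

variance of A = 3646.544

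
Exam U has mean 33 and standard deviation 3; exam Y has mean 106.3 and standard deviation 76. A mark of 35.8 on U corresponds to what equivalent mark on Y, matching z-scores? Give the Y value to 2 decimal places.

z = (35.8 − 33)/3 ≈ 0.9333.
Y = 106.3 + z·76 = 106.3 + (35.8 − 33)·76/3 ≈ 177.23.

Y = 177.23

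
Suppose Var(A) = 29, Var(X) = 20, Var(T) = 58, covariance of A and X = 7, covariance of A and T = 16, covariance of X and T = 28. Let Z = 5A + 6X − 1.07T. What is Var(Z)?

Var(Z) = 1400.6842

Var(Z) = a²·Var(A) + b²·Var(X) + c²·Var(T) + 2ab·covariance of A and X + 2ac·covariance of A and T + 2bc·covariance of X and T, with a = 5, b = 6, c = -1.07.
= 725 + 720 + 66.4042 + 420 + (-171.2) + (-359.52)
= 1400.6842.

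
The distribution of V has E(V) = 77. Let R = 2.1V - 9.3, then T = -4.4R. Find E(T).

E(T) = -670.56

E(R) = 2.1·77 + (-9.3) = 152.4.
E(T) = (-4.4)·152.4 = -670.56.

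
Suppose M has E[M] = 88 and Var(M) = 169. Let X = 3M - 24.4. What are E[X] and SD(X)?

E[X] = 239.6, SD(X) = 39

X = 3M - 24.4 is linear with a = 3, b = -24.4.
E[X] = a·E[M] + b = 3·88 + (-24.4) = 239.6.
SD(M) = √169 = 13.
SD(X) = |a|·SD(M) = |3|·13 = 39.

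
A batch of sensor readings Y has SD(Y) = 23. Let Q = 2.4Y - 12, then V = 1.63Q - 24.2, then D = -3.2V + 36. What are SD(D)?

SD(D) = 287.9232

SD(Q) = |2.4|·23 = 55.2.
SD(V) = |1.63|·55.2 = 89.976.
SD(D) = |-3.2|·89.976 = 287.9232.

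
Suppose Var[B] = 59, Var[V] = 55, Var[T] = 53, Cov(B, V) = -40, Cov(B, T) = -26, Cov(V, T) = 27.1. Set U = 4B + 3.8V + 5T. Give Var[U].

Var[U] = a²·Var[B] + b²·Var[V] + c²·Var[T] + 2ab·Cov(B, V) + 2ac·Cov(B, T) + 2bc·Cov(V, T), with a = 4, b = 3.8, c = 5.
= 944 + 794.2 + 1325 + (-1216) + (-1040) + 1029.8
= 1837.

Var[U] = 1837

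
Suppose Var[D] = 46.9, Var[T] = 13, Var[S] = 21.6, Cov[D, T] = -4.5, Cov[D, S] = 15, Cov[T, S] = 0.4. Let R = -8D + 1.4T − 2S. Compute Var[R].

Var[R] = a²·Var[D] + b²·Var[T] + c²·Var[S] + 2ab·Cov[D, T] + 2ac·Cov[D, S] + 2bc·Cov[T, S], with a = -8, b = 1.4, c = -2.
= 3001.6 + 25.48 + 86.4 + 100.8 + 480 + (-2.24)
= 3692.04.

Var[R] = 3692.04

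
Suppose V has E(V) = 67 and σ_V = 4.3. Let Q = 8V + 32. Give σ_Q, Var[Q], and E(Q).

σ_Q = 34.4, Var[Q] = 1183.36, E(Q) = 568

Q = 8V + 32 is linear with a = 8, b = 32.
σ_Q = |a|·σ_V = |8|·4.3 = 34.4.
Var[V] = 4.3² = 18.49.
Var[Q] = a²·Var[V] = 8²·18.49 = 1183.36 (the additive constant 32 does not affect variance).
E(Q) = a·E(V) + b = 8·67 + 32 = 568.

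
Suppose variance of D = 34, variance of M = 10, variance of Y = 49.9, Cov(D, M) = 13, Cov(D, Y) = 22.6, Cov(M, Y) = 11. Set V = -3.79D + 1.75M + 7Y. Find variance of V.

variance of V = a²·variance of D + b²·variance of M + c²·variance of Y + 2ab·Cov(D, M) + 2ac·Cov(D, Y) + 2bc·Cov(M, Y), with a = -3.79, b = 1.75, c = 7.
= 488.3794 + 30.625 + 2445.1 + (-172.445) + (-1199.156) + 269.5
= 1862.0034.

variance of V = 1862.0034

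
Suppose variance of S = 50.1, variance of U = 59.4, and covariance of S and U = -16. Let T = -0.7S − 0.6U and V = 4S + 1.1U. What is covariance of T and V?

covariance of T and V = -128.764

By bilinearity, covariance of T and V = ac·variance of S + bd·variance of U + (ad+bc)·covariance of S and U, with a=-0.7, b=-0.6, c=4, d=1.1.
ac·variance of S = (-0.7)·4·50.1 = -140.28
bd·variance of U = (-0.6)·1.1·59.4 = -39.204
(ad+bc)·covariance of S and U = (-3.17)·(-16) = 50.72
covariance of T and V = -140.28 + (-39.204) + 50.72 = -128.764.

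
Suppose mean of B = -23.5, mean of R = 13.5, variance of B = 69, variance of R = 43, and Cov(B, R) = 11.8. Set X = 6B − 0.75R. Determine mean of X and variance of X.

mean of X = -151.125, variance of X = 2401.9875

mean of X = 6·mean of B + (-0.75)·mean of R = 6·(-23.5) + (-0.75)·13.5 = -151.125.
variance of X = a²·variance of B + b²·variance of R + 2ab·Cov(B, R) with a = 6, b = -0.75.
= 6²·69 + (-0.75)²·43 + 2·6·(-0.75)·11.8
= 2484 + 24.1875 + (-106.2) = 2401.9875.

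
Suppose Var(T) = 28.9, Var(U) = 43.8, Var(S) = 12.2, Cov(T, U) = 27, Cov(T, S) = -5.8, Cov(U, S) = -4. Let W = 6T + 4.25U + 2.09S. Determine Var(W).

Var(W) = a²·Var(T) + b²·Var(U) + c²·Var(S) + 2ab·Cov(T, U) + 2ac·Cov(T, S) + 2bc·Cov(U, S), with a = 6, b = 4.25, c = 2.09.
= 1040.4 + 791.1375 + 53.29082 + 1377 + (-145.464) + (-71.06)
= 3045.30432.

Var(W) = 3045.30432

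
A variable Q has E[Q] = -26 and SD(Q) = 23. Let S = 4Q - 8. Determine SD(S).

S = 4Q - 8 is linear with a = 4, b = -8.
SD(S) = |a|·SD(Q) = |4|·23 = 92.

SD(S) = 92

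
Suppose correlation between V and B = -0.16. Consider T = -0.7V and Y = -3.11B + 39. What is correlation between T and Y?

Linear rescalings preserve correlation up to sign; here the slopes -0.7 and -3.11 have the same sign, so correlation between T and Y = correlation between V and B = -0.16.

correlation between T and Y = -0.16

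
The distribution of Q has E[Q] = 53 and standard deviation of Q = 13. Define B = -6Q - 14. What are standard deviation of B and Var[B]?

B = -6Q - 14 is linear with a = -6, b = -14.
standard deviation of B = |a|·standard deviation of Q = |-6|·13 = 78.
Var[Q] = 13² = 169.
Var[B] = a²·Var[Q] = (-6)²·169 = 6084 (the additive constant -14 does not affect variance).

standard deviation of B = 78, Var[B] = 6084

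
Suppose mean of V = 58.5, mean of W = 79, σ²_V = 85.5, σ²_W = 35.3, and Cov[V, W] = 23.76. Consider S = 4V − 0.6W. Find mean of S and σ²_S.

mean of S = 4·mean of V + (-0.6)·mean of W = 4·58.5 + (-0.6)·79 = 186.6.
σ²_S = a²·σ²_V + b²·σ²_W + 2ab·Cov[V, W] with a = 4, b = -0.6.
= 4²·85.5 + (-0.6)²·35.3 + 2·4·(-0.6)·23.76
= 1368 + 12.708 + (-114.048) = 1266.66.

mean of S = 186.6, σ²_S = 1266.66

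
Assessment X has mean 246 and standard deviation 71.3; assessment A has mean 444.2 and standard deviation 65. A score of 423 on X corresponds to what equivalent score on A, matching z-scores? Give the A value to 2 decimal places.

z = (423 − 246)/71.3 ≈ 2.4825.
A = 444.2 + z·65 = 444.2 + (423 − 246)·65/71.3 ≈ 605.56.

A = 605.56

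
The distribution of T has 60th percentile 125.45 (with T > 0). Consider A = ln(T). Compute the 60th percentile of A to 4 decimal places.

60th percentile of A = 4.8319

ln(T) is increasing, so P_{60}(A) = g(P_{60}(T)) ≈ 4.8319.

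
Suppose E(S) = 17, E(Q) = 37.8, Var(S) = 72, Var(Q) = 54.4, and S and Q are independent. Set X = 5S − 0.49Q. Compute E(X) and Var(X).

E(X) = 66.478, Var(X) = 1813.06144

E(X) = 5·E(S) + (-0.49)·E(Q) = 5·17 + (-0.49)·37.8 = 66.478.
Var(X) = a²·Var(S) + b²·Var(Q) + 2ab·Cov(S, Q) with a = 5, b = -0.49.
Independence gives Cov(S, Q) = 0.
= 5²·72 + (-0.49)²·54.4 + 2·5·(-0.49)·0
= 1800 + 13.06144 + 0 = 1813.06144.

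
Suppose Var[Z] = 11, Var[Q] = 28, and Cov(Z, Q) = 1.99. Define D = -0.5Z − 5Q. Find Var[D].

Var[D] = 712.7

Var[D] = a²·Var[Z] + b²·Var[Q] + 2ab·Cov(Z, Q) with a = -0.5, b = -5.
= (-0.5)²·11 + (-5)²·28 + 2·(-0.5)·(-5)·1.99
= 2.75 + 700 + 9.95 = 712.7.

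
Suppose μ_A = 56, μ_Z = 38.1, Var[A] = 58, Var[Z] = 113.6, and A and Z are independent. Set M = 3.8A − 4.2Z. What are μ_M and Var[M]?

μ_M = 52.78, Var[M] = 2841.424

μ_M = 3.8·μ_A + (-4.2)·μ_Z = 3.8·56 + (-4.2)·38.1 = 52.78.
Var[M] = a²·Var[A] + b²·Var[Z] + 2ab·covariance of A and Z with a = 3.8, b = -4.2.
Independence gives covariance of A and Z = 0.
= 3.8²·58 + (-4.2)²·113.6 + 2·3.8·(-4.2)·0
= 837.52 + 2003.904 + 0 = 2841.424.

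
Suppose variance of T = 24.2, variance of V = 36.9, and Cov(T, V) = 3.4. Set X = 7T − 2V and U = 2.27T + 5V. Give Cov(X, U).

Cov(X, U) = 119.102

By bilinearity, Cov(X, U) = ac·variance of T + bd·variance of V + (ad+bc)·Cov(T, V), with a=7, b=-2, c=2.27, d=5.
ac·variance of T = 7·2.27·24.2 = 384.538
bd·variance of V = (-2)·5·36.9 = -369
(ad+bc)·Cov(T, V) = (30.46)·3.4 = 103.564
Cov(X, U) = 384.538 + (-369) + 103.564 = 119.102.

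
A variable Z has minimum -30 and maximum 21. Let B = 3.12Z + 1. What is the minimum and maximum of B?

min(B) = -92.6, max(B) = 66.52

a = 3.12 > 0, so min(B) = a·min(Z)+b = 3.12·(-30) + 1 = -92.6 and max(B) = 3.12·21 + 1 = 66.52.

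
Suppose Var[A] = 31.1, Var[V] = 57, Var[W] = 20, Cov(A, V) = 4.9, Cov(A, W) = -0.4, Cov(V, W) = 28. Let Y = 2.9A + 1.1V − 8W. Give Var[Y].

Var[Y] = a²·Var[A] + b²·Var[V] + c²·Var[W] + 2ab·Cov(A, V) + 2ac·Cov(A, W) + 2bc·Cov(V, W), with a = 2.9, b = 1.1, c = -8.
= 261.551 + 68.97 + 1280 + 31.262 + 18.56 + (-492.8)
= 1167.543.

Var[Y] = 1167.543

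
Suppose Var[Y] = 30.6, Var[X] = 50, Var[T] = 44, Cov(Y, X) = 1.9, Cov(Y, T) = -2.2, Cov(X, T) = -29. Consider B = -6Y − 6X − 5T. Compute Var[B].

Var[B] = 2266.4

Var[B] = a²·Var[Y] + b²·Var[X] + c²·Var[T] + 2ab·Cov(Y, X) + 2ac·Cov(Y, T) + 2bc·Cov(X, T), with a = -6, b = -6, c = -5.
= 1101.6 + 1800 + 1100 + 136.8 + (-132) + (-1740)
= 2266.4.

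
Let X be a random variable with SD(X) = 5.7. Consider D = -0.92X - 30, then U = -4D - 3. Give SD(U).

SD(U) = 20.976

SD(D) = |-0.92|·5.7 = 5.244.
SD(U) = |-4|·5.244 = 20.976.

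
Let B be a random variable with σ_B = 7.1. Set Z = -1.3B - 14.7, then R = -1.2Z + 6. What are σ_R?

σ_R = 11.076

σ_Z = |-1.3|·7.1 = 9.23.
σ_R = |-1.2|·9.23 = 11.076.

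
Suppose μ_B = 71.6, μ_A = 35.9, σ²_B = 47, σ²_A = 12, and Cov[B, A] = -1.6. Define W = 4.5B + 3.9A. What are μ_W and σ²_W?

μ_W = 4.5·μ_B + 3.9·μ_A = 4.5·71.6 + 3.9·35.9 = 462.21.
σ²_W = a²·σ²_B + b²·σ²_A + 2ab·Cov[B, A] with a = 4.5, b = 3.9.
= 4.5²·47 + 3.9²·12 + 2·4.5·3.9·(-1.6)
= 951.75 + 182.52 + (-56.16) = 1078.11.

μ_W = 462.21, σ²_W = 1078.11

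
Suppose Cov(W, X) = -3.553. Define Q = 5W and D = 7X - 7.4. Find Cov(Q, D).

Cov(Q, D) = -124.355

Cov(Q, D) = a·c·Cov(W, X) = 5·7·(-3.553) = -124.355. Additive constants drop out.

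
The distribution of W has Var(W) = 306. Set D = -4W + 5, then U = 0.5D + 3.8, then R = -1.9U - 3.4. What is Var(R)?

Var(R) = 4418.64

Var(D) = (-4)²·306 = 4896.
Var(U) = 0.5²·4896 = 1224.
Var(R) = (-1.9)²·1224 = 4418.64.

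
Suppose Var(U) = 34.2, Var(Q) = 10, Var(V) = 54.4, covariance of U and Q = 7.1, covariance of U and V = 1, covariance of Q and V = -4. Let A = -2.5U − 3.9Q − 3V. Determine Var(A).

Var(A) = 915.3

Var(A) = a²·Var(U) + b²·Var(Q) + c²·Var(V) + 2ab·covariance of U and Q + 2ac·covariance of U and V + 2bc·covariance of Q and V, with a = -2.5, b = -3.9, c = -3.
= 213.75 + 152.1 + 489.6 + 138.45 + 15 + (-93.6)
= 915.3.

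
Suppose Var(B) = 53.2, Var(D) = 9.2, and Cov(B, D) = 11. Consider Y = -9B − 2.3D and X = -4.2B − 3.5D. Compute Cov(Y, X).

Cov(Y, X) = 2537.78

By bilinearity, Cov(Y, X) = ac·Var(B) + bd·Var(D) + (ad+bc)·Cov(B, D), with a=-9, b=-2.3, c=-4.2, d=-3.5.
ac·Var(B) = (-9)·(-4.2)·53.2 = 2010.96
bd·Var(D) = (-2.3)·(-3.5)·9.2 = 74.06
(ad+bc)·Cov(B, D) = (41.16)·11 = 452.76
Cov(Y, X) = 2010.96 + 74.06 + 452.76 = 2537.78.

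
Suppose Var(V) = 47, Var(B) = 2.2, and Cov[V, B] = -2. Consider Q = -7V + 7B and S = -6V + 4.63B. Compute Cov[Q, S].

Cov[Q, S] = 2194.122

By bilinearity, Cov[Q, S] = ac·Var(V) + bd·Var(B) + (ad+bc)·Cov[V, B], with a=-7, b=7, c=-6, d=4.63.
ac·Var(V) = (-7)·(-6)·47 = 1974
bd·Var(B) = 7·4.63·2.2 = 71.302
(ad+bc)·Cov[V, B] = (-74.41)·(-2) = 148.82
Cov[Q, S] = 1974 + 71.302 + 148.82 = 2194.122.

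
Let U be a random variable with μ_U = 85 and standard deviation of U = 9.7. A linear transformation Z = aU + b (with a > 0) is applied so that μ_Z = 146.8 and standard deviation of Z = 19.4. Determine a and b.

a = 2, b = -23.2

standard deviation of Z = a·standard deviation of U (a > 0), so a = 19.4/9.7 = 2.
μ_Z = a·μ_U + b, so b = 146.8 − 2·85 = -23.2.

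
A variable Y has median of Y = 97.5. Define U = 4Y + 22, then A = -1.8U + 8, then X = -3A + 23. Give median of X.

median of X = 2223.8

median of U = 4·97.5 + 22 = 412.
median of A = (-1.8)·412 + 8 = -733.6.
median of X = (-3)·(-733.6) + 23 = 2223.8.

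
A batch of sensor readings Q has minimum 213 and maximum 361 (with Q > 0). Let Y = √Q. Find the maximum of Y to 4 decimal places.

max(Y) = 19

√Q is increasing on this domain, so max(Y) comes from max(Q) = 361: max(Y) = √(361) = 19.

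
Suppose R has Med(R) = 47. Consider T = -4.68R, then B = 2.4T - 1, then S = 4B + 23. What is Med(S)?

Med(S) = -2092.616

Med(T) = (-4.68)·47 = -219.96.
Med(B) = 2.4·(-219.96) + (-1) = -528.904.
Med(S) = 4·(-528.904) + 23 = -2092.616.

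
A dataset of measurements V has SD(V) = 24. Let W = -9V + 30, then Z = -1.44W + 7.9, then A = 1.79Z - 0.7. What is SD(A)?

SD(W) = |-9|·24 = 216.
SD(Z) = |-1.44|·216 = 311.04.
SD(A) = |1.79|·311.04 = 556.7616.

SD(A) = 556.7616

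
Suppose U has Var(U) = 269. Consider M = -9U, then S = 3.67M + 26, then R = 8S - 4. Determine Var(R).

Var(M) = (-9)²·269 = 21789.
Var(S) = 3.67²·21789 = 293473.8621.
Var(R) = 8²·293473.8621 = 18782327.1744.

Var(R) = 18782327.1744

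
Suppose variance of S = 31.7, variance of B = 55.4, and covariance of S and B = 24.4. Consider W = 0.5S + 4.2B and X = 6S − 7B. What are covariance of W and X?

By bilinearity, covariance of W and X = ac·variance of S + bd·variance of B + (ad+bc)·covariance of S and B, with a=0.5, b=4.2, c=6, d=-7.
ac·variance of S = 0.5·6·31.7 = 95.1
bd·variance of B = 4.2·(-7)·55.4 = -1628.76
(ad+bc)·covariance of S and B = (21.7)·24.4 = 529.48
covariance of W and X = 95.1 + (-1628.76) + 529.48 = -1004.18.

covariance of W and X = -1004.18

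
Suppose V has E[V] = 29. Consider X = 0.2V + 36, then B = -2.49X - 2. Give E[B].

E[X] = 0.2·29 + 36 = 41.8.
E[B] = (-2.49)·41.8 + (-2) = -106.082.

E[B] = -106.082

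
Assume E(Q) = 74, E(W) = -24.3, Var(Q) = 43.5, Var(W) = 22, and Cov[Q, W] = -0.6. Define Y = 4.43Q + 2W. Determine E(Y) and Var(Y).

E(Y) = 4.43·E(Q) + 2·E(W) = 4.43·74 + 2·(-24.3) = 279.22.
Var(Y) = a²·Var(Q) + b²·Var(W) + 2ab·Cov[Q, W] with a = 4.43, b = 2.
= 4.43²·43.5 + 2²·22 + 2·4.43·2·(-0.6)
= 853.68315 + 88 + (-10.632) = 931.05115.

E(Y) = 279.22, Var(Y) = 931.05115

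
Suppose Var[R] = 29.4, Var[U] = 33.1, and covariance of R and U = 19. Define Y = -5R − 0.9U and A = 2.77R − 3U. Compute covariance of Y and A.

covariance of Y and A = -80.187

By bilinearity, covariance of Y and A = ac·Var[R] + bd·Var[U] + (ad+bc)·covariance of R and U, with a=-5, b=-0.9, c=2.77, d=-3.
ac·Var[R] = (-5)·2.77·29.4 = -407.19
bd·Var[U] = (-0.9)·(-3)·33.1 = 89.37
(ad+bc)·covariance of R and U = (12.507)·19 = 237.633
covariance of Y and A = -407.19 + 89.37 + 237.633 = -80.187.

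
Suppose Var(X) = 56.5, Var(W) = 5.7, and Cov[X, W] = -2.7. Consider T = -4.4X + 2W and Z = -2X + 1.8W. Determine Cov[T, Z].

By bilinearity, Cov[T, Z] = ac·Var(X) + bd·Var(W) + (ad+bc)·Cov[X, W], with a=-4.4, b=2, c=-2, d=1.8.
ac·Var(X) = (-4.4)·(-2)·56.5 = 497.2
bd·Var(W) = 2·1.8·5.7 = 20.52
(ad+bc)·Cov[X, W] = (-11.92)·(-2.7) = 32.184
Cov[T, Z] = 497.2 + 20.52 + 32.184 = 549.904.

Cov[T, Z] = 549.904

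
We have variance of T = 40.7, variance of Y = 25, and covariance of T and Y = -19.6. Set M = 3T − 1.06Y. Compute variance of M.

variance of M = 519.046

variance of M = a²·variance of T + b²·variance of Y + 2ab·covariance of T and Y with a = 3, b = -1.06.
= 3²·40.7 + (-1.06)²·25 + 2·3·(-1.06)·(-19.6)
= 366.3 + 28.09 + 124.656 = 519.046.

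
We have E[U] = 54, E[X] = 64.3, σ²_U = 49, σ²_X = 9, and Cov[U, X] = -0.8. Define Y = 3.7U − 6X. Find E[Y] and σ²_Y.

E[Y] = 3.7·E[U] + (-6)·E[X] = 3.7·54 + (-6)·64.3 = -186.
σ²_Y = a²·σ²_U + b²·σ²_X + 2ab·Cov[U, X] with a = 3.7, b = -6.
= 3.7²·49 + (-6)²·9 + 2·3.7·(-6)·(-0.8)
= 670.81 + 324 + 35.52 = 1030.33.

E[Y] = -186, σ²_Y = 1030.33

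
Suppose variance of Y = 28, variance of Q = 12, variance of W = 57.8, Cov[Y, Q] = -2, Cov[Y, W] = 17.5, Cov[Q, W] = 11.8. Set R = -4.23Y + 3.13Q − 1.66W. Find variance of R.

variance of R = 953.9394

variance of R = a²·variance of Y + b²·variance of Q + c²·variance of W + 2ab·Cov[Y, Q] + 2ac·Cov[Y, W] + 2bc·Cov[Q, W], with a = -4.23, b = 3.13, c = -1.66.
= 501.0012 + 117.5628 + 159.27368 + 52.9596 + 245.763 + (-122.62088)
= 953.9394.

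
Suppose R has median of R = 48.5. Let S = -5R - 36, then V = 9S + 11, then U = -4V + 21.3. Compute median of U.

median of U = 10003.3

median of S = (-5)·48.5 + (-36) = -278.5.
median of V = 9·(-278.5) + 11 = -2495.5.
median of U = (-4)·(-2495.5) + 21.3 = 10003.3.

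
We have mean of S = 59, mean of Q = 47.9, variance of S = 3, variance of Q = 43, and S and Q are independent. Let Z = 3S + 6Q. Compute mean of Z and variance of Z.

mean of Z = 464.4, variance of Z = 1575

mean of Z = 3·mean of S + 6·mean of Q = 3·59 + 6·47.9 = 464.4.
variance of Z = a²·variance of S + b²·variance of Q + 2ab·covariance of S and Q with a = 3, b = 6.
Independence gives covariance of S and Q = 0.
= 3²·3 + 6²·43 + 2·3·6·0
= 27 + 1548 + 0 = 1575.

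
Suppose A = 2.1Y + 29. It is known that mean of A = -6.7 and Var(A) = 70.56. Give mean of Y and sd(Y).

mean of Y = -17, sd(Y) = 4

From A = 2.1Y + 29: mean of A = a·mean of Y + b, so mean of Y = (mean of A − b)/a = (-6.7 − 29)/2.1 = -17.
sd(A) = √70.56 = 8.4.
sd(A) = |a|·sd(Y), so sd(Y) = 8.4/|2.1| = 4.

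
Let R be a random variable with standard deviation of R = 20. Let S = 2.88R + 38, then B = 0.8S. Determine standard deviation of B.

standard deviation of S = |2.88|·20 = 57.6.
standard deviation of B = |0.8|·57.6 = 46.08.

standard deviation of B = 46.08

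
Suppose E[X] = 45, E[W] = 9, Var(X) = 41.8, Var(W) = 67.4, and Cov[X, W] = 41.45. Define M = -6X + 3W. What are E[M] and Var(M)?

E[M] = (-6)·E[X] + 3·E[W] = (-6)·45 + 3·9 = -243.
Var(M) = a²·Var(X) + b²·Var(W) + 2ab·Cov[X, W] with a = -6, b = 3.
= (-6)²·41.8 + 3²·67.4 + 2·(-6)·3·41.45
= 1504.8 + 606.6 + (-1492.2) = 619.2.

E[M] = -243, Var(M) = 619.2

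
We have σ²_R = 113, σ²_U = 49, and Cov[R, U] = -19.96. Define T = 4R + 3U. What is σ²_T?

σ²_T = a²·σ²_R + b²·σ²_U + 2ab·Cov[R, U] with a = 4, b = 3.
= 4²·113 + 3²·49 + 2·4·3·(-19.96)
= 1808 + 441 + (-479.04) = 1769.96.

σ²_T = 1769.96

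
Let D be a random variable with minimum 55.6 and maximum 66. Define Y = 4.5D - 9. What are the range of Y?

Range of D = 66 − 55.6 = 10.4.
Range(Y) = |a|·Range(D) = |4.5|·10.4 = 46.8.

Range(Y) = 46.8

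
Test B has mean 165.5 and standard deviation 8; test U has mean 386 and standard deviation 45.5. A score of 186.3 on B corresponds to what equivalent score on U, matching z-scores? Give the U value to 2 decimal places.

U = 504.30

z = (186.3 − 165.5)/8 = 2.6.
U = 386 + z·45.5 = 386 + (186.3 − 165.5)·45.5/8 = 504.30.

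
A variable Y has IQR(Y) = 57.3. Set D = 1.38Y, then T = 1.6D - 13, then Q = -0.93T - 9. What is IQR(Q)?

IQR(D) = |1.38|·57.3 = 79.074.
IQR(T) = |1.6|·79.074 = 126.5184.
IQR(Q) = |-0.93|·126.5184 = 117.662112.

IQR(Q) = 117.662112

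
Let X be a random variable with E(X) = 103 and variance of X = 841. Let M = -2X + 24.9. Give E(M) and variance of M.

E(M) = -181.1, variance of M = 3364

M = -2X + 24.9 is linear with a = -2, b = 24.9.
E(M) = a·E(X) + b = (-2)·103 + 24.9 = -181.1.
variance of M = a²·variance of X = (-2)²·841 = 3364 (the additive constant 24.9 does not affect variance).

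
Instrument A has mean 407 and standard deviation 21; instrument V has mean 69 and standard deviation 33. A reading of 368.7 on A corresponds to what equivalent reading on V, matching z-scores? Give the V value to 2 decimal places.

z = (368.7 − 407)/21 ≈ -1.8238.
V = 69 + z·33 = 69 + (368.7 − 407)·33/21 ≈ 8.81.

V = 8.81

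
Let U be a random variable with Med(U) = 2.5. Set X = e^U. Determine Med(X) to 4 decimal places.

e^U is monotone on this domain, so Med(X) = exp(2.5) ≈ 12.1825.

Med(X) = 12.1825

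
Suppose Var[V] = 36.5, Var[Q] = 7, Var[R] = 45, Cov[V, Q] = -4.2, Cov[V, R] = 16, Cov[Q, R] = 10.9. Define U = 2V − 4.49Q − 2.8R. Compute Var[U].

Var[U] = a²·Var[V] + b²·Var[Q] + c²·Var[R] + 2ab·Cov[V, Q] + 2ac·Cov[V, R] + 2bc·Cov[Q, R], with a = 2, b = -4.49, c = -2.8.
= 146 + 141.1207 + 352.8 + 75.432 + (-179.2) + 274.0696
= 810.2223.

Var[U] = 810.2223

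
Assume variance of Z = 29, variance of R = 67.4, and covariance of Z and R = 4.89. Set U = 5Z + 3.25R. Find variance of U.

variance of U = a²·variance of Z + b²·variance of R + 2ab·covariance of Z and R with a = 5, b = 3.25.
= 5²·29 + 3.25²·67.4 + 2·5·3.25·4.89
= 725 + 711.9125 + 158.925 = 1595.8375.

variance of U = 1595.8375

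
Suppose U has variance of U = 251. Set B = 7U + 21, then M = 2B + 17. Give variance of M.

variance of B = 7²·251 = 12299.
variance of M = 2²·12299 = 49196.

variance of M = 49196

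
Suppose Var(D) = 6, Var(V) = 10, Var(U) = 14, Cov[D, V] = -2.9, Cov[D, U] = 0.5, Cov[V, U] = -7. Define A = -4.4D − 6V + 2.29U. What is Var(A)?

Var(A) = a²·Var(D) + b²·Var(V) + c²·Var(U) + 2ab·Cov[D, V] + 2ac·Cov[D, U] + 2bc·Cov[V, U], with a = -4.4, b = -6, c = 2.29.
= 116.16 + 360 + 73.4174 + (-153.12) + (-10.076) + 192.36
= 578.7414.

Var(A) = 578.7414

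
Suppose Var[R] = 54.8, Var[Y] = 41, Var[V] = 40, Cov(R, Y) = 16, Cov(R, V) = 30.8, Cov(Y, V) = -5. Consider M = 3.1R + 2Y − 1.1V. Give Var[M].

Var[M] = a²·Var[R] + b²·Var[Y] + c²·Var[V] + 2ab·Cov(R, Y) + 2ac·Cov(R, V) + 2bc·Cov(Y, V), with a = 3.1, b = 2, c = -1.1.
= 526.628 + 164 + 48.4 + 198.4 + (-210.056) + 22
= 749.372.

Var[M] = 749.372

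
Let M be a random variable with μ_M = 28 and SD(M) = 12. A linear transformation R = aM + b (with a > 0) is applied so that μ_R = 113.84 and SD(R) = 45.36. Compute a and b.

a = 3.78, b = 8

SD(R) = a·SD(M) (a > 0), so a = 45.36/12 = 3.78.
μ_R = a·μ_M + b, so b = 113.84 − 3.78·28 = 8.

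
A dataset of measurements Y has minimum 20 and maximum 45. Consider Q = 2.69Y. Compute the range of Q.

Range of Y = 45 − 20 = 25.
Range(Q) = |a|·Range(Y) = |2.69|·25 = 67.25.

Range(Q) = 67.25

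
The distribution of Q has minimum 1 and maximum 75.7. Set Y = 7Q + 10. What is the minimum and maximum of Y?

min(Y) = 17, max(Y) = 539.9

a = 7 > 0, so min(Y) = a·min(Q)+b = 7·1 + 10 = 17 and max(Y) = 7·75.7 + 10 = 539.9.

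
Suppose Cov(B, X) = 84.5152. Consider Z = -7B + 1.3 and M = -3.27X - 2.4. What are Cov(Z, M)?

Cov(Z, M) = a·c·Cov(B, X) = (-7)·(-3.27)·84.5152 = 1934.552928. Additive constants drop out.

Cov(Z, M) = 1934.552928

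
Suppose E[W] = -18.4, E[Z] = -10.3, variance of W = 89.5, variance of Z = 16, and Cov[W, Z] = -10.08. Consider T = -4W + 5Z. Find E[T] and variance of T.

E[T] = (-4)·E[W] + 5·E[Z] = (-4)·(-18.4) + 5·(-10.3) = 22.1.
variance of T = a²·variance of W + b²·variance of Z + 2ab·Cov[W, Z] with a = -4, b = 5.
= (-4)²·89.5 + 5²·16 + 2·(-4)·5·(-10.08)
= 1432 + 400 + 403.2 = 2235.2.

E[T] = 22.1, variance of T = 2235.2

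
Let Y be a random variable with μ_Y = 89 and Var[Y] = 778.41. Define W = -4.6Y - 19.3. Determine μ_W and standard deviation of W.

μ_W = -428.7, standard deviation of W = 128.34

W = -4.6Y - 19.3 is linear with a = -4.6, b = -19.3.
μ_W = a·μ_Y + b = (-4.6)·89 + (-19.3) = -428.7.
standard deviation of Y = √778.41 = 27.9.
standard deviation of W = |a|·standard deviation of Y = |-4.6|·27.9 = 128.34.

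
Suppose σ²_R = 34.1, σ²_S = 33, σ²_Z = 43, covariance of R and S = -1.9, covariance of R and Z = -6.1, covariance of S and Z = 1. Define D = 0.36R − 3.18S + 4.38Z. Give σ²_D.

σ²_D = a²·σ²_R + b²·σ²_S + c²·σ²_Z + 2ab·covariance of R and S + 2ac·covariance of R and Z + 2bc·covariance of S and Z, with a = 0.36, b = -3.18, c = 4.38.
= 4.41936 + 333.7092 + 824.9292 + 4.35024 + (-19.23696) + (-27.8568)
= 1120.31424.

σ²_D = 1120.31424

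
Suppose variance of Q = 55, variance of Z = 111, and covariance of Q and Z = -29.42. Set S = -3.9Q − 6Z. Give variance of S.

variance of S = 3455.694

variance of S = a²·variance of Q + b²·variance of Z + 2ab·covariance of Q and Z with a = -3.9, b = -6.
= (-3.9)²·55 + (-6)²·111 + 2·(-3.9)·(-6)·(-29.42)
= 836.55 + 3996 + (-1376.856) = 3455.694.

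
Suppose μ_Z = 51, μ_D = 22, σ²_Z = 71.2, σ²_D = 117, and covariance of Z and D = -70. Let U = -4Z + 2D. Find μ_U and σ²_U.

μ_U = (-4)·μ_Z + 2·μ_D = (-4)·51 + 2·22 = -160.
σ²_U = a²·σ²_Z + b²·σ²_D + 2ab·covariance of Z and D with a = -4, b = 2.
= (-4)²·71.2 + 2²·117 + 2·(-4)·2·(-70)
= 1139.2 + 468 + 1120 = 2727.2.

μ_U = -160, σ²_U = 2727.2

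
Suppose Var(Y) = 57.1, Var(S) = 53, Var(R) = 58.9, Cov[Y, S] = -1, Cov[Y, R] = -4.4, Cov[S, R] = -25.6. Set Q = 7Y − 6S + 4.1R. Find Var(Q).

Var(Q) = 6786.969

Var(Q) = a²·Var(Y) + b²·Var(S) + c²·Var(R) + 2ab·Cov[Y, S] + 2ac·Cov[Y, R] + 2bc·Cov[S, R], with a = 7, b = -6, c = 4.1.
= 2797.9 + 1908 + 990.109 + 84 + (-252.56) + 1259.52
= 6786.969.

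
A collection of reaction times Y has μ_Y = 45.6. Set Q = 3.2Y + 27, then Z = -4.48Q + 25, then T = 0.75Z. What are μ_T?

μ_T = -562.2612

μ_Q = 3.2·45.6 + 27 = 172.92.
μ_Z = (-4.48)·172.92 + 25 = -749.6816.
μ_T = 0.75·(-749.6816) = -562.2612.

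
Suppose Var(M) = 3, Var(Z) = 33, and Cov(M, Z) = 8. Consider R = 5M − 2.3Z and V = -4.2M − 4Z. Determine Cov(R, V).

Cov(R, V) = 157.88

By bilinearity, Cov(R, V) = ac·Var(M) + bd·Var(Z) + (ad+bc)·Cov(M, Z), with a=5, b=-2.3, c=-4.2, d=-4.
ac·Var(M) = 5·(-4.2)·3 = -63
bd·Var(Z) = (-2.3)·(-4)·33 = 303.6
(ad+bc)·Cov(M, Z) = (-10.34)·8 = -82.72
Cov(R, V) = -63 + 303.6 + (-82.72) = 157.88.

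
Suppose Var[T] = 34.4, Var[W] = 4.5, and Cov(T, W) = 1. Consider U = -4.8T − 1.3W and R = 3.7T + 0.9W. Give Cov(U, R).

By bilinearity, Cov(U, R) = ac·Var[T] + bd·Var[W] + (ad+bc)·Cov(T, W), with a=-4.8, b=-1.3, c=3.7, d=0.9.
ac·Var[T] = (-4.8)·3.7·34.4 = -610.944
bd·Var[W] = (-1.3)·0.9·4.5 = -5.265
(ad+bc)·Cov(T, W) = (-9.13)·1 = -9.13
Cov(U, R) = -610.944 + (-5.265) + (-9.13) = -625.339.

Cov(U, R) = -625.339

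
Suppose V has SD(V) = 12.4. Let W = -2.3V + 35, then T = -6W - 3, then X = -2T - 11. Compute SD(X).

SD(W) = |-2.3|·12.4 = 28.52.
SD(T) = |-6|·28.52 = 171.12.
SD(X) = |-2|·171.12 = 342.24.

SD(X) = 342.24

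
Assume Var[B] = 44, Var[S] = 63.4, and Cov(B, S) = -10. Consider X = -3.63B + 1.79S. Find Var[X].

Var[X] = 912.87754

Var[X] = a²·Var[B] + b²·Var[S] + 2ab·Cov(B, S) with a = -3.63, b = 1.79.
= (-3.63)²·44 + 1.79²·63.4 + 2·(-3.63)·1.79·(-10)
= 579.7836 + 203.13994 + 129.954 = 912.87754.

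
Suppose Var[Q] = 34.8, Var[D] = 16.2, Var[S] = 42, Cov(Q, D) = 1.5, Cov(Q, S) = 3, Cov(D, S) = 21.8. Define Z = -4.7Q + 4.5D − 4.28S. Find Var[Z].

Var[Z] = a²·Var[Q] + b²·Var[D] + c²·Var[S] + 2ab·Cov(Q, D) + 2ac·Cov(Q, S) + 2bc·Cov(D, S), with a = -4.7, b = 4.5, c = -4.28.
= 768.732 + 328.05 + 769.3728 + (-63.45) + 120.696 + (-839.736)
= 1083.6648.

Var[Z] = 1083.6648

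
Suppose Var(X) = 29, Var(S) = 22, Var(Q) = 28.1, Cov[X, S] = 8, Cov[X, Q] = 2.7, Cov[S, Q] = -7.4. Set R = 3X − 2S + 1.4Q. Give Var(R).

Var(R) = a²·Var(X) + b²·Var(S) + c²·Var(Q) + 2ab·Cov[X, S] + 2ac·Cov[X, Q] + 2bc·Cov[S, Q], with a = 3, b = -2, c = 1.4.
= 261 + 88 + 55.076 + (-96) + 22.68 + 41.44
= 372.196.

Var(R) = 372.196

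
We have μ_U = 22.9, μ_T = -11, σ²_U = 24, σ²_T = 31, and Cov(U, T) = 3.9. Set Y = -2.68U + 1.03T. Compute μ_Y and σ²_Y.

μ_Y = (-2.68)·μ_U + 1.03·μ_T = (-2.68)·22.9 + 1.03·(-11) = -72.702.
σ²_Y = a²·σ²_U + b²·σ²_T + 2ab·Cov(U, T) with a = -2.68, b = 1.03.
= (-2.68)²·24 + 1.03²·31 + 2·(-2.68)·1.03·3.9
= 172.3776 + 32.8879 + (-21.53112) = 183.73438.

μ_Y = -72.702, σ²_Y = 183.73438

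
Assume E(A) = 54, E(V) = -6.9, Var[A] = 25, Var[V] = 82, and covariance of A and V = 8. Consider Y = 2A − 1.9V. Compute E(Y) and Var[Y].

E(Y) = 2·E(A) + (-1.9)·E(V) = 2·54 + (-1.9)·(-6.9) = 121.11.
Var[Y] = a²·Var[A] + b²·Var[V] + 2ab·covariance of A and V with a = 2, b = -1.9.
= 2²·25 + (-1.9)²·82 + 2·2·(-1.9)·8
= 100 + 296.02 + (-60.8) = 335.22.

E(Y) = 121.11, Var[Y] = 335.22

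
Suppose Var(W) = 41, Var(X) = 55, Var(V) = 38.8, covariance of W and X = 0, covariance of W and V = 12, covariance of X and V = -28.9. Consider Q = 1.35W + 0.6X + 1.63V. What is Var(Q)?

Var(Q) = a²·Var(W) + b²·Var(X) + c²·Var(V) + 2ab·covariance of W and X + 2ac·covariance of W and V + 2bc·covariance of X and V, with a = 1.35, b = 0.6, c = 1.63.
= 74.7225 + 19.8 + 103.08772 + 0 + 52.812 + (-56.5284)
= 193.89382.

Var(Q) = 193.89382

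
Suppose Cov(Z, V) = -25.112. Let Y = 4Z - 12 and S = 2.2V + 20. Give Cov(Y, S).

Cov(Y, S) = a·c·Cov(Z, V) = 4·2.2·(-25.112) = -220.9856. Additive constants drop out.

Cov(Y, S) = -220.9856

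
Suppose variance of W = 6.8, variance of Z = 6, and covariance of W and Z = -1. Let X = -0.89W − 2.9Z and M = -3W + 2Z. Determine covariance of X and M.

By bilinearity, covariance of X and M = ac·variance of W + bd·variance of Z + (ad+bc)·covariance of W and Z, with a=-0.89, b=-2.9, c=-3, d=2.
ac·variance of W = (-0.89)·(-3)·6.8 = 18.156
bd·variance of Z = (-2.9)·2·6 = -34.8
(ad+bc)·covariance of W and Z = (6.92)·(-1) = -6.92
covariance of X and M = 18.156 + (-34.8) + (-6.92) = -23.564.

covariance of X and M = -23.564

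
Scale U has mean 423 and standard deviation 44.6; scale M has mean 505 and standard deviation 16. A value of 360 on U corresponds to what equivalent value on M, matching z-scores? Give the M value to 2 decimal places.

M = 482.40

z = (360 − 423)/44.6 ≈ -1.4126.
M = 505 + z·16 = 505 + (360 − 423)·16/44.6 ≈ 482.40.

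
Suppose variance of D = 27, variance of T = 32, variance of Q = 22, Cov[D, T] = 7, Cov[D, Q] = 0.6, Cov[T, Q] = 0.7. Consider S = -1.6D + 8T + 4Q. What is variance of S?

variance of S = 2327.04

variance of S = a²·variance of D + b²·variance of T + c²·variance of Q + 2ab·Cov[D, T] + 2ac·Cov[D, Q] + 2bc·Cov[T, Q], with a = -1.6, b = 8, c = 4.
= 69.12 + 2048 + 352 + (-179.2) + (-7.68) + 44.8
= 2327.04.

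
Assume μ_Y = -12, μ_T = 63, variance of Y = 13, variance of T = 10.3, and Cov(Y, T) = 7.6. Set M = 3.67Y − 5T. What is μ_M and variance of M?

μ_M = -359.04, variance of M = 153.6757

μ_M = 3.67·μ_Y + (-5)·μ_T = 3.67·(-12) + (-5)·63 = -359.04.
variance of M = a²·variance of Y + b²·variance of T + 2ab·Cov(Y, T) with a = 3.67, b = -5.
= 3.67²·13 + (-5)²·10.3 + 2·3.67·(-5)·7.6
= 175.0957 + 257.5 + (-278.92) = 153.6757.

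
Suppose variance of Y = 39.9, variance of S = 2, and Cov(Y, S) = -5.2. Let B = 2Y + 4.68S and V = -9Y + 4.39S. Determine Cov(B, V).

By bilinearity, Cov(B, V) = ac·variance of Y + bd·variance of S + (ad+bc)·Cov(Y, S), with a=2, b=4.68, c=-9, d=4.39.
ac·variance of Y = 2·(-9)·39.9 = -718.2
bd·variance of S = 4.68·4.39·2 = 41.0904
(ad+bc)·Cov(Y, S) = (-33.34)·(-5.2) = 173.368
Cov(B, V) = -718.2 + 41.0904 + 173.368 = -503.7416.

Cov(B, V) = -503.7416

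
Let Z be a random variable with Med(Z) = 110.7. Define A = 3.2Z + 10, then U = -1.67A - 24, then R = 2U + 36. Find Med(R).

Med(R) = -1228.5616

Med(A) = 3.2·110.7 + 10 = 364.24.
Med(U) = (-1.67)·364.24 + (-24) = -632.2808.
Med(R) = 2·(-632.2808) + 36 = -1228.5616.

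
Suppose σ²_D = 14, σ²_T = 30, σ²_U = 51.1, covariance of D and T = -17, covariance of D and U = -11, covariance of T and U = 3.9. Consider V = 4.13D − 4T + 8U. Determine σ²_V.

σ²_V = a²·σ²_D + b²·σ²_T + c²·σ²_U + 2ab·covariance of D and T + 2ac·covariance of D and U + 2bc·covariance of T and U, with a = 4.13, b = -4, c = 8.
= 238.7966 + 480 + 3270.4 + 561.68 + (-726.88) + (-249.6)
= 3574.3966.

σ²_V = 3574.3966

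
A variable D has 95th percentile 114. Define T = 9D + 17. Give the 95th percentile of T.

95th percentile of T = 1043

Since a = 9 > 0 the transformation is increasing, so the 95th percentile of T = a·(P_{95} of D) + b = 9·114 + 17 = 1043.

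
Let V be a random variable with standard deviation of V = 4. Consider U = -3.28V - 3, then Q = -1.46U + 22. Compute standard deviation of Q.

standard deviation of Q = 19.1552

standard deviation of U = |-3.28|·4 = 13.12.
standard deviation of Q = |-1.46|·13.12 = 19.1552.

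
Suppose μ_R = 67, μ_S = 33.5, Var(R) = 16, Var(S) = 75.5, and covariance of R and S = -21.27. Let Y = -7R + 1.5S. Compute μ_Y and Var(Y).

μ_Y = (-7)·μ_R + 1.5·μ_S = (-7)·67 + 1.5·33.5 = -418.75.
Var(Y) = a²·Var(R) + b²·Var(S) + 2ab·covariance of R and S with a = -7, b = 1.5.
= (-7)²·16 + 1.5²·75.5 + 2·(-7)·1.5·(-21.27)
= 784 + 169.875 + 446.67 = 1400.545.

μ_Y = -418.75, Var(Y) = 1400.545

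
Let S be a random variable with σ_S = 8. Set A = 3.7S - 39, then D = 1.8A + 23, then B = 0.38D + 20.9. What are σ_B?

σ_B = 20.2464

σ_A = |3.7|·8 = 29.6.
σ_D = |1.8|·29.6 = 53.28.
σ_B = |0.38|·53.28 = 20.2464.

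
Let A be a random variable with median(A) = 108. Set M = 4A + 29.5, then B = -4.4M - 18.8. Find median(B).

median(M) = 4·108 + 29.5 = 461.5.
median(B) = (-4.4)·461.5 + (-18.8) = -2049.4.

median(B) = -2049.4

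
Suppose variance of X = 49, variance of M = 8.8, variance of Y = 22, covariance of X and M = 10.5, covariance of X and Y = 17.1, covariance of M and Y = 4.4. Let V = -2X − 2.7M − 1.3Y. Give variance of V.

variance of V = a²·variance of X + b²·variance of M + c²·variance of Y + 2ab·covariance of X and M + 2ac·covariance of X and Y + 2bc·covariance of M and Y, with a = -2, b = -2.7, c = -1.3.
= 196 + 64.152 + 37.18 + 113.4 + 88.92 + 30.888
= 530.54.

variance of V = 530.54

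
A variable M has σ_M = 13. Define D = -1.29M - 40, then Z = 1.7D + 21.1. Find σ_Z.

σ_Z = 28.509

σ_D = |-1.29|·13 = 16.77.
σ_Z = |1.7|·16.77 = 28.509.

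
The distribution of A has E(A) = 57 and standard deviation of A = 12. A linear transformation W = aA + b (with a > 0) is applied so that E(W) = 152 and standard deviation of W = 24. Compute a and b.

a = 2, b = 38

standard deviation of W = a·standard deviation of A (a > 0), so a = 24/12 = 2.
E(W) = a·E(A) + b, so b = 152 − 2·57 = 38.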